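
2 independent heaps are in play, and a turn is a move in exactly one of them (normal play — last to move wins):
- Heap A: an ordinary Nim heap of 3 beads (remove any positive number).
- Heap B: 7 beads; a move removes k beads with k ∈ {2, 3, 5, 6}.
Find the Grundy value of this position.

Heap A is a plain Nim heap of size 3, so its Grundy value is 3.
For heap B, compute g(0), g(1), … with moves {2, 3, 5, 6}:
g(0) = mex{} = 0
g(1) = mex{} = 0
g(2) = mex{0} = 1
g(3) = mex{0} = 1
g(4) = mex{0,1} = 2
g(5) = mex{0,1} = 2
g(6) = mex{0,1,2} = 3
g(7) = mex{0,1,2} = 3
So g(7) = 3.
The value of a disjunctive sum is the nim-sum of the parts.
Combined value = 3 ⊕ 3 = 0.

0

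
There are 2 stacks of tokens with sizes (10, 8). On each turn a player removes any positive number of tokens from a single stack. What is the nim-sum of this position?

Write each in binary and XOR column by column:
  1010  (10)
  1000  (8)
  ----
  0010  (2)

2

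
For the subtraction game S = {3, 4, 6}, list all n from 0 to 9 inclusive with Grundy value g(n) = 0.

0, 1, 2, 9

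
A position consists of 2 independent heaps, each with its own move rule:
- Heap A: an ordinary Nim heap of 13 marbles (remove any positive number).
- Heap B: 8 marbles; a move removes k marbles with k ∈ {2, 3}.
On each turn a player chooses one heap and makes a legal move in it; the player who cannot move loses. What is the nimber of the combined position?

Heap A is a plain Nim heap of size 13, so its Grundy value is 13.
For heap B, compute g(0), g(1), … with moves {2, 3}:
g(0) = mex{} = 0
g(1) = mex{} = 0
g(2) = mex{0} = 1
g(3) = mex{0} = 1
g(4) = mex{0,1} = 2
g(5) = mex{1} = 0
g(6) = mex{1,2} = 0
g(7) = mex{0,2} = 1
g(8) = mex{0} = 1
So g(8) = 1.
The value of a disjunctive sum is the nim-sum of the parts.
Combined value = 13 ⊕ 1 = 12.

12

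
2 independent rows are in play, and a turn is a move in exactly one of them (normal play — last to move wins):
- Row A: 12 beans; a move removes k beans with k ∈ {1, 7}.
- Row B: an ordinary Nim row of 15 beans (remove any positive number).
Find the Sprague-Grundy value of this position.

15

Grundy values for row A (subtraction set {1, 7}):
g(0) = mex{} = 0
g(1) = mex{0} = 1
g(2) = mex{1} = 0
g(3) = mex{0} = 1
g(4) = mex{1} = 0
g(5) = mex{0} = 1
g(6) = mex{1} = 0
g(7) = mex{0} = 1
g(8) = mex{1} = 0
g(9) = mex{0} = 1
g(10) = mex{1} = 0
g(11) = mex{0} = 1
g(12) = mex{1} = 0
So g(12) = 0.
Row B is a plain Nim row of size 15, so its Grundy value is 15.
The value of a disjunctive sum is the nim-sum of the parts.
Combined value = 0 ⊕ 15 = 15.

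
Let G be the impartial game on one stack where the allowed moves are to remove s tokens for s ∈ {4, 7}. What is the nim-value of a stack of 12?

0

Compute g(0), g(1), … for moves {4, 7}:
g(0) = mex{} = 0
g(1) = mex{} = 0
g(2) = mex{} = 0
g(3) = mex{} = 0
g(4) = mex{0} = 1
g(5) = mex{0} = 1
g(6) = mex{0} = 1
g(7) = mex{0} = 1
g(8) = mex{0,1} = 2
g(9) = mex{0,1} = 2
g(10) = mex{0,1} = 2
g(11) = mex{1} = 0
g(12) = mex{1,2} = 0
So g(12) = 0.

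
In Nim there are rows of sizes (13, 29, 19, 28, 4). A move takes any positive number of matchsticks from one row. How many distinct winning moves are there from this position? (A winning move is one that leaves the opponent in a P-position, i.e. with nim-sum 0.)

3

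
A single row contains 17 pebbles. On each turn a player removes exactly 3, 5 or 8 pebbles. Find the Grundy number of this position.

2

Grundy values for subtraction set {3, 5, 8}:
k:     0  1  2  3  4  5  6  7  8  9 10 11 12 13 14 15 16 17
g(k):  0  0  0  1  1  1  2  2  2  3  3  0  0  0  1  1  1  2
So g(17) = 2.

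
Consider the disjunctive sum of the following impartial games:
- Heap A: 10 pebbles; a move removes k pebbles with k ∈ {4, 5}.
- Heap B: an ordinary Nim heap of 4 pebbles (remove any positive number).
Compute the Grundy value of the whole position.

4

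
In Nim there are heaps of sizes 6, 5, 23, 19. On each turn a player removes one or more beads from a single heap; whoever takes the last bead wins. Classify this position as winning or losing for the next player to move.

Winning position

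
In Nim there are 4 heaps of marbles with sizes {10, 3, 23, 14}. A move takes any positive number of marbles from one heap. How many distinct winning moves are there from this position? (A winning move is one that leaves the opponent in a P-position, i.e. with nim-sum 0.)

1

Bitwise XOR of the heap sizes:
  01010  (10)
  00011  (3)
  10111  (23)
  01110  (14)
  -----
  10000  (16)
The overall nim-sum is X = 16. A heap of size p has a winning move iff p XOR X < p (reduce it to p XOR X).
  10: 10 XOR 16 = 26 ≥ 10 — no move.
  3: 3 XOR 16 = 19 ≥ 3 — no move.
  23: 23 XOR 16 = 7 < 23 — winning move (to 7).
  14: 14 XOR 16 = 30 ≥ 14 — no move.
That gives 1 winning move.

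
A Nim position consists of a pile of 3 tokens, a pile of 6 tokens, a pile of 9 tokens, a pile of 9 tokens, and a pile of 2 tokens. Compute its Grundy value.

Compute the nim-sum pairwise:
3 ⊕ 6 = 5
5 ⊕ 9 = 12
12 ⊕ 9 = 5
5 ⊕ 2 = 7

7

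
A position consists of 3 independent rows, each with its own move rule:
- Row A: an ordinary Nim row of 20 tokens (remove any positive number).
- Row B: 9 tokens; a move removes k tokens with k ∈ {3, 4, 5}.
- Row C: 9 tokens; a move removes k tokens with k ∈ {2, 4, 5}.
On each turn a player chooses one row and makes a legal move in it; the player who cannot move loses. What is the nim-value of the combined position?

21

Row A is a plain Nim row of size 20, so its Grundy value is 20.
Grundy values for row B (subtraction set {3, 4, 5}):
g(0) = mex{} = 0
g(1) = mex{} = 0
g(2) = mex{} = 0
g(3) = mex{0} = 1
g(4) = mex{0} = 1
g(5) = mex{0} = 1
g(6) = mex{0,1} = 2
g(7) = mex{0,1} = 2
g(8) = mex{1} = 0
g(9) = mex{1,2} = 0
So g(9) = 0.
For row C, compute g(0), g(1), … with moves {2, 4, 5}:
g(0) = mex{} = 0
g(1) = mex{} = 0
g(2) = mex{0} = 1
g(3) = mex{0} = 1
g(4) = mex{0,1} = 2
g(5) = mex{0,1} = 2
g(6) = mex{0,1,2} = 3
g(7) = mex{1,2} = 0
g(8) = mex{1,2,3} = 0
g(9) = mex{0,2} = 1
So g(9) = 1.
By the Sprague-Grundy theorem, the Grundy value of a sum of independent games is the XOR of the component values.
Combined value = 20 ⊕ 0 ⊕ 1 = 21.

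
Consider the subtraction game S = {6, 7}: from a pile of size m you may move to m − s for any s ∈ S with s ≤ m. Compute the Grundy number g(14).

0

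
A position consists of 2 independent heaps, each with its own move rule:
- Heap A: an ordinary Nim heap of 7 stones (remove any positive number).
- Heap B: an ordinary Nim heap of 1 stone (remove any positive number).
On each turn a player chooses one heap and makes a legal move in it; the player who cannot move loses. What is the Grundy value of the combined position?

Heap A is a plain Nim heap of size 7, so its Grundy value is 7.
Heap B is a plain Nim heap of size 1, so its Grundy value is 1.
The value of a disjunctive sum is the nim-sum of the parts.
Combined value = 7 ⊕ 1 = 6.

6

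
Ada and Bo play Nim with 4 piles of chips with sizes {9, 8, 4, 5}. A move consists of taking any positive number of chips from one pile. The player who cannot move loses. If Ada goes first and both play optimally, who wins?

Bitwise XOR of the heap sizes:
  1001  (9)
  1000  (8)
  0100  (4)
  0101  (5)
  ----
  0000  (0)
The nim-sum is 0, so this is a P-position: the player to move is in a losing position under optimal play; Ada is about to move from it and so loses — Bo wins.

Bo wins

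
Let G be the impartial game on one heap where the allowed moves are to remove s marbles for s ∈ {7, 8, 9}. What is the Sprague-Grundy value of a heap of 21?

0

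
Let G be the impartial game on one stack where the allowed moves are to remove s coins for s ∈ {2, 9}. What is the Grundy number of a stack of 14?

1

Grundy values for subtraction set {2, 9}:
k:     0  1  2  3  4  5  6  7  8  9 10 11 12 13 14
g(k):  0  0  1  1  0  0  1  1  0  2  1  0  0  1  1
So g(14) = 1.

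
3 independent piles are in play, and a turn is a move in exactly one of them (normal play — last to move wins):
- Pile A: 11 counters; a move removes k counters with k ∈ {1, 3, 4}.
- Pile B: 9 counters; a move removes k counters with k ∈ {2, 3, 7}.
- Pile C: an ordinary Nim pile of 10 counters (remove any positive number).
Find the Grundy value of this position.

10

Build the Grundy sequence for pile A with g(k) = mex{g(k−s) : s ∈ {1, 3, 4}, s ≤ k}:
g(0) = mex{} = 0
g(1) = mex{0} = 1
g(2) = mex{1} = 0
g(3) = mex{0} = 1
g(4) = mex{0,1} = 2
g(5) = mex{0,1,2} = 3
g(6) = mex{0,1,3} = 2
g(7) = mex{1,2} = 0
g(8) = mex{0,2,3} = 1
g(9) = mex{1,2,3} = 0
g(10) = mex{0,2} = 1
g(11) = mex{0,1} = 2
So g(11) = 2.
Build the Grundy sequence for pile B with g(k) = mex{g(k−s) : s ∈ {2, 3, 7}, s ≤ k}:
g(0) = mex{} = 0
g(1) = mex{} = 0
g(2) = mex{0} = 1
g(3) = mex{0} = 1
g(4) = mex{0,1} = 2
g(5) = mex{1} = 0
g(6) = mex{1,2} = 0
g(7) = mex{0,2} = 1
g(8) = mex{0} = 1
g(9) = mex{0,1} = 2
So g(9) = 2.
Pile C is a plain Nim pile of size 10, so its Grundy value is 10.
By the Sprague-Grundy theorem, the Grundy value of a sum of independent games is the XOR of the component values.
Combined value = 2 XOR 2 XOR 10 = 10.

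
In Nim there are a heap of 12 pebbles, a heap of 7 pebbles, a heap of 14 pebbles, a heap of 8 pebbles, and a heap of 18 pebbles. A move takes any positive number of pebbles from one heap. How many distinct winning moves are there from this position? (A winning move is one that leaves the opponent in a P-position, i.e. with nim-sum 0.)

Nim-sum: 12 ⊕ 7 ⊕ 14 ⊕ 8 ⊕ 18 = 31.
The overall nim-sum is X = 31. A heap of size p has a winning move iff p XOR X < p (reduce it to p XOR X).
  12: 12 XOR 31 = 19 ≥ 12 — no move.
  7: 7 XOR 31 = 24 ≥ 7 — no move.
  14: 14 XOR 31 = 17 ≥ 14 — no move.
  8: 8 XOR 31 = 23 ≥ 8 — no move.
  18: 18 XOR 31 = 13 < 18 — winning move (to 13).
That gives 1 winning move.

1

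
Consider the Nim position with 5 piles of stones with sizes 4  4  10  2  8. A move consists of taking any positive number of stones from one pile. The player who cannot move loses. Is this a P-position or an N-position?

Write each in binary and XOR column by column:
  0100  (4)
  0100  (4)
  1010  (10)
  0010  (2)
  1000  (8)
  ----
  0000  (0)
The nim-sum is 0, so this is a P-position: the player to move is in a losing position under optimal play.

P-position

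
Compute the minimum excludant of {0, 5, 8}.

1

0 is in the set but 1 is not, so the mex is 1.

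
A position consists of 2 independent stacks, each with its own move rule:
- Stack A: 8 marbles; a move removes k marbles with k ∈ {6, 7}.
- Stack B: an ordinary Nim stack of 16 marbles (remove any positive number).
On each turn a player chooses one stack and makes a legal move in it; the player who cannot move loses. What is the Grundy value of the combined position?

Grundy values for stack A (subtraction set {6, 7}):
k:     0  1  2  3  4  5  6  7  8
g(k):  0  0  0  0  0  0  1  1  1
So g(8) = 1.
Stack B is a plain Nim stack of size 16, so its Grundy value is 16.
The value of a disjunctive sum is the nim-sum of the parts.
Combined value = 1 XOR 16 = 17.

17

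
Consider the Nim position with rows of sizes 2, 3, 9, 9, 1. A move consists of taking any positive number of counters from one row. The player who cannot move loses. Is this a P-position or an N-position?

P-position

Compute the nim-sum pairwise:
2 ^ 3 = 1
1 ^ 9 = 8
8 ^ 9 = 1
1 ^ 1 = 0
The nim-sum is 0, so this is a P-position: the player to move is in a losing position under optimal play.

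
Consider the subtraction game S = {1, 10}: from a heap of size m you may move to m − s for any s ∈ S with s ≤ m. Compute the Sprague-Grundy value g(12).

Build the Grundy sequence with g(k) = mex{g(k−s) : s ∈ {1, 10}, s ≤ k}:
g(0) = mex{} = 0
g(1) = mex{0} = 1
g(2) = mex{1} = 0
g(3) = mex{0} = 1
g(4) = mex{1} = 0
g(5) = mex{0} = 1
g(6) = mex{1} = 0
g(7) = mex{0} = 1
g(8) = mex{1} = 0
g(9) = mex{0} = 1
g(10) = mex{0,1} = 2
g(11) = mex{1,2} = 0
g(12) = mex{0} = 1
So g(12) = 1.

1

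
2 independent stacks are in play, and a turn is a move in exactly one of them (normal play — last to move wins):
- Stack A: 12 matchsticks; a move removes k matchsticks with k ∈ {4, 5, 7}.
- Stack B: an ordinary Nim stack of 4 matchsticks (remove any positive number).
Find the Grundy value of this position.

Build the Grundy sequence for stack A with g(k) = mex{g(k−s) : s ∈ {4, 5, 7}, s ≤ k}:
g(0) = mex{} = 0
g(1) = mex{} = 0
g(2) = mex{} = 0
g(3) = mex{} = 0
g(4) = mex{0} = 1
g(5) = mex{0} = 1
g(6) = mex{0} = 1
g(7) = mex{0} = 1
g(8) = mex{0,1} = 2
g(9) = mex{0,1} = 2
g(10) = mex{0,1} = 2
g(11) = mex{1} = 0
g(12) = mex{1,2} = 0
So g(12) = 0.
Stack B is a plain Nim stack of size 4, so its Grundy value is 4.
The value of a disjunctive sum is the nim-sum of the parts.
Combined value = 0 XOR 4 = 4.

4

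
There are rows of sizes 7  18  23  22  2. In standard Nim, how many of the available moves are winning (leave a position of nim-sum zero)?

3

Nim-sum: 7 ⊕ 18 ⊕ 23 ⊕ 22 ⊕ 2 = 22.
The overall nim-sum is X = 22. A row of size p has a winning move iff p XOR X < p (reduce it to p XOR X).
  7: 7 XOR 22 = 17 ≥ 7 — no move.
  18: 18 XOR 22 = 4 < 18 — winning move (to 4).
  23: 23 XOR 22 = 1 < 23 — winning move (to 1).
  22: 22 XOR 22 = 0 < 22 — winning move (to 0).
  2: 2 XOR 22 = 20 ≥ 2 — no move.
That gives 3 winning moves.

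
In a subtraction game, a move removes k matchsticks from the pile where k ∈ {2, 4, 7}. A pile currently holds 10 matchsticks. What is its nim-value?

2

Build the Grundy sequence with g(k) = mex{g(k−s) : s ∈ {2, 4, 7}, s ≤ k}:
g(0) = mex{} = 0
g(1) = mex{} = 0
g(2) = mex{0} = 1
g(3) = mex{0} = 1
g(4) = mex{0,1} = 2
g(5) = mex{0,1} = 2
g(6) = mex{1,2} = 0
g(7) = mex{0,1,2} = 3
g(8) = mex{0,2} = 1
g(9) = mex{1,2,3} = 0
g(10) = mex{0,1} = 2
So g(10) = 2.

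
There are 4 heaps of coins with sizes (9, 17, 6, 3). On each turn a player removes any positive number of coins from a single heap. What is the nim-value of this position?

In binary:
  01001  (9)
  10001  (17)
  00110  (6)
  00011  (3)
  -----
  11101  (29)

29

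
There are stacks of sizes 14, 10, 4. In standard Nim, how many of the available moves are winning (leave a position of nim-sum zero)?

0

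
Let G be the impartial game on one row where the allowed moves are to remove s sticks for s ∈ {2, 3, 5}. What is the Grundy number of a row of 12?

2

Grundy values for subtraction set {2, 3, 5}:
k:     0  1  2  3  4  5  6  7  8  9 10 11 12
g(k):  0  0  1  1  2  2  3  0  0  1  1  2  2
So g(12) = 2.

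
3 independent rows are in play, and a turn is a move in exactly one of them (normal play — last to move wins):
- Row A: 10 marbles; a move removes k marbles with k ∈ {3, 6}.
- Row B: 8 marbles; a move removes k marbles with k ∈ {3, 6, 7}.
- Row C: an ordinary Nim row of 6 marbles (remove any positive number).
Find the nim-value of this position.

4

Build the Grundy sequence for row A with g(k) = mex{g(k−s) : s ∈ {3, 6}, s ≤ k}:
k:     0  1  2  3  4  5  6  7  8  9 10
g(k):  0  0  0  1  1  1  2  2  2  0  0
So g(10) = 0.
Grundy values for row B (subtraction set {3, 6, 7}):
g(0) = mex{} = 0
g(1) = mex{} = 0
g(2) = mex{} = 0
g(3) = mex{0} = 1
g(4) = mex{0} = 1
g(5) = mex{0} = 1
g(6) = mex{0,1} = 2
g(7) = mex{0,1} = 2
g(8) = mex{0,1} = 2
So g(8) = 2.
Row C is a plain Nim row of size 6, so its Grundy value is 6.
The value of a disjunctive sum is the nim-sum of the parts.
Combined value = 0 ⊕ 2 ⊕ 6 = 4.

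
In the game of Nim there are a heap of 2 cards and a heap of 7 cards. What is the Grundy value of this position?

5

Write each in binary and XOR column by column:
  010  (2)
  111  (7)
  ---
  101  (5)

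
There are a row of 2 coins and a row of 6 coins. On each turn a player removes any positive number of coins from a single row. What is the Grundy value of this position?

In binary:
  010  (2)
  110  (6)
  ---
  100  (4)

4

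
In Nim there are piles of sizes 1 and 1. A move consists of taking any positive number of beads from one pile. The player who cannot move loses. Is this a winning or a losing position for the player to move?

Bitwise XOR of the heap sizes:
  1  (1)
  1  (1)
  -
  0  (0)
The nim-sum is 0, so this is a P-position: the player to move is in a losing position under optimal play.

Losing position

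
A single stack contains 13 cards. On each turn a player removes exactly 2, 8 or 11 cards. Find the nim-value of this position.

2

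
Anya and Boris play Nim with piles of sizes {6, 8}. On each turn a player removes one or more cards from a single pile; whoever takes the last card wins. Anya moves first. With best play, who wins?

Write each in binary and XOR column by column:
  0110  (6)
  1000  (8)
  ----
  1110  (14)
The nim-sum is 14 ≠ 0, so this is an N-position: the player to move can win; Anya has a winning move.

Anya wins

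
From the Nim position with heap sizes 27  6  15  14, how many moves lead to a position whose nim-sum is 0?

Write each in binary and XOR column by column:
  11011  (27)
  00110  (6)
  01111  (15)
  01110  (14)
  -----
  11100  (28)
The overall nim-sum is X = 28. A heap of size p has a winning move iff p XOR X < p (reduce it to p XOR X).
  27: 27 XOR 28 = 7 < 27 — winning move (to 7).
  6: 6 XOR 28 = 26 ≥ 6 — no move.
  15: 15 XOR 28 = 19 ≥ 15 — no move.
  14: 14 XOR 28 = 18 ≥ 14 — no move.
That gives 1 winning move.

1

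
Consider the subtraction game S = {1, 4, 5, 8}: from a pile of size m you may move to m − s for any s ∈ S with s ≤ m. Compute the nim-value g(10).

1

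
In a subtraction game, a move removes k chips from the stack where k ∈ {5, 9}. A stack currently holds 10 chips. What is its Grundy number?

2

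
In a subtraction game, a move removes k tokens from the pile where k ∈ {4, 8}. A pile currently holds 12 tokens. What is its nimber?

Build the Grundy sequence with g(k) = mex{g(k−s) : s ∈ {4, 8}, s ≤ k}:
g(0) = mex{} = 0
g(1) = mex{} = 0
g(2) = mex{} = 0
g(3) = mex{} = 0
g(4) = mex{0} = 1
g(5) = mex{0} = 1
g(6) = mex{0} = 1
g(7) = mex{0} = 1
g(8) = mex{0,1} = 2
g(9) = mex{0,1} = 2
g(10) = mex{0,1} = 2
g(11) = mex{0,1} = 2
g(12) = mex{1,2} = 0
So g(12) = 0.

0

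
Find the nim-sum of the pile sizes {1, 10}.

Compute the nim-sum pairwise:
1 ⊕ 10 = 11

11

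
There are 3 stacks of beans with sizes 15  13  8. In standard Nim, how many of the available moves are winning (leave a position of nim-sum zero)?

Bitwise XOR of the heap sizes:
  1111  (15)
  1101  (13)
  1000  (8)
  ----
  1010  (10)
The overall nim-sum is X = 10. A stack of size p has a winning move iff p XOR X < p (reduce it to p XOR X).
  15: 15 XOR 10 = 5 < 15 — winning move (to 5).
  13: 13 XOR 10 = 7 < 13 — winning move (to 7).
  8: 8 XOR 10 = 2 < 8 — winning move (to 2).
That gives 3 winning moves.

3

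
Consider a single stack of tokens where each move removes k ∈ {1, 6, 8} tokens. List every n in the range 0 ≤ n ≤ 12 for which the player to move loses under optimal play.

Build the Grundy sequence with g(k) = mex{g(k−s) : s ∈ {1, 6, 8}, s ≤ k}:
k:     0  1  2  3  4  5  6  7  8  9 10 11 12
g(k):  0  1  0  1  0  1  2  0  1  0  1  0  1
The P-positions (g = 0) in 0..12 are 0, 2, 4, 7, 9, 11.

0, 2, 4, 7, 9, 11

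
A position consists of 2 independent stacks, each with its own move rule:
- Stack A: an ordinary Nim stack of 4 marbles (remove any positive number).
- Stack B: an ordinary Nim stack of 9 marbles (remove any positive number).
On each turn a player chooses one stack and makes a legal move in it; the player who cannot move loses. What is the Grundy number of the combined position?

13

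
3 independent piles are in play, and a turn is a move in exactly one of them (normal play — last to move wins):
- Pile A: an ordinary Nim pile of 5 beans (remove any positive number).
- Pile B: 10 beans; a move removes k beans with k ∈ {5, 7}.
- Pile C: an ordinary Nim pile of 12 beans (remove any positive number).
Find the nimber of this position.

11

Pile A is a plain Nim pile of size 5, so its Grundy value is 5.
For pile B, compute g(0), g(1), … with moves {5, 7}:
k:     0  1  2  3  4  5  6  7  8  9 10
g(k):  0  0  0  0  0  1  1  1  1  1  2
So g(10) = 2.
Pile C is a plain Nim pile of size 12, so its Grundy value is 12.
The value of a disjunctive sum is the nim-sum of the parts.
Combined value = 5 ⊕ 2 ⊕ 12 = 11.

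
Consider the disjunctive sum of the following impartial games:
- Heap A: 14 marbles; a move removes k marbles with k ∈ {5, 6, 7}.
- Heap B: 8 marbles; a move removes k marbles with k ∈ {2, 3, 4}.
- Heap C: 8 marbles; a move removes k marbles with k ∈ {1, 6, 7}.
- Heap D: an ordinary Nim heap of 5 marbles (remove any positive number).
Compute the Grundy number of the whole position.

6

For heap A, compute g(0), g(1), … with moves {5, 6, 7}:
g(0) = mex{} = 0
g(1) = mex{} = 0
g(2) = mex{} = 0
g(3) = mex{} = 0
g(4) = mex{} = 0
g(5) = mex{0} = 1
g(6) = mex{0} = 1
g(7) = mex{0} = 1
g(8) = mex{0} = 1
g(9) = mex{0} = 1
g(10) = mex{0,1} = 2
g(11) = mex{0,1} = 2
g(12) = mex{1} = 0
g(13) = mex{1} = 0
g(14) = mex{1} = 0
So g(14) = 0.
Grundy values for heap B (subtraction set {2, 3, 4}):
g(0) = mex{} = 0
g(1) = mex{} = 0
g(2) = mex{0} = 1
g(3) = mex{0} = 1
g(4) = mex{0,1} = 2
g(5) = mex{0,1} = 2
g(6) = mex{1,2} = 0
g(7) = mex{1,2} = 0
g(8) = mex{0,2} = 1
So g(8) = 1.
Build the Grundy sequence for heap C with g(k) = mex{g(k−s) : s ∈ {1, 6, 7}, s ≤ k}:
k:     0  1  2  3  4  5  6  7  8
g(k):  0  1  0  1  0  1  2  3  2
So g(8) = 2.
Heap D is a plain Nim heap of size 5, so its Grundy value is 5.
The value of a disjunctive sum is the nim-sum of the parts.
Combined value = 0 XOR 1 XOR 2 XOR 5 = 6.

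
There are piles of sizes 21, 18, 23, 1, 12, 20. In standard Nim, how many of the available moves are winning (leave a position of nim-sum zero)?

Nim-sum: 21 ^ 18 ^ 23 ^ 1 ^ 12 ^ 20 = 9.
The overall nim-sum is X = 9. A pile of size p has a winning move iff p XOR X < p (reduce it to p XOR X).
  21: 21 XOR 9 = 28 ≥ 21 — no move.
  18: 18 XOR 9 = 27 ≥ 18 — no move.
  23: 23 XOR 9 = 30 ≥ 23 — no move.
  1: 1 XOR 9 = 8 ≥ 1 — no move.
  12: 12 XOR 9 = 5 < 12 — winning move (to 5).
  20: 20 XOR 9 = 29 ≥ 20 — no move.
That gives 1 winning move.

1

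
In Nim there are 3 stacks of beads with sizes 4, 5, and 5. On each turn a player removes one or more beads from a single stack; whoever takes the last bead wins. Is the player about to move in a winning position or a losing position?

Winning position

Compute the nim-sum pairwise:
4 ^ 5 = 1
1 ^ 5 = 4
The nim-sum is 4 ≠ 0, so this is an N-position: the player to move can win.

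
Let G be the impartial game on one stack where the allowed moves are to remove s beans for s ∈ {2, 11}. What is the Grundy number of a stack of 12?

2

Compute g(0), g(1), … for moves {2, 11}:
k:     0  1  2  3  4  5  6  7  8  9 10 11 12
g(k):  0  0  1  1  0  0  1  1  0  0  1  1  2
So g(12) = 2.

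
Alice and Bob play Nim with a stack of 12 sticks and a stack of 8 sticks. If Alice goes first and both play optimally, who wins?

Alice wins

In binary:
  1100  (12)
  1000  (8)
  ----
  0100  (4)
The nim-sum is 4 ≠ 0, so this is an N-position: the player to move can win; Alice has a winning move.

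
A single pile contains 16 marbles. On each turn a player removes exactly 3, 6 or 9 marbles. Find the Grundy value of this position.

1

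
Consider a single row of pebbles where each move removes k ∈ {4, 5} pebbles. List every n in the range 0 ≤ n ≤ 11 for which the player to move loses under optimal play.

0, 1, 2, 3, 9, 10, 11

Grundy values for subtraction set {4, 5}:
k:     0  1  2  3  4  5  6  7  8  9 10 11
g(k):  0  0  0  0  1  1  1  1  2  0  0  0
The P-positions (g = 0) in 0..11 are 0, 1, 2, 3, 9, 10, 11.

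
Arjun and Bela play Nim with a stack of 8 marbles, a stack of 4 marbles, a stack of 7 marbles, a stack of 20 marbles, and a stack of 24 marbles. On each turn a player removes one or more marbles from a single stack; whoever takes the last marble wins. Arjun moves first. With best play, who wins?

In binary:
  01000  (8)
  00100  (4)
  00111  (7)
  10100  (20)
  11000  (24)
  -----
  00111  (7)
The nim-sum is 7 ≠ 0, so this is an N-position: the player to move can win; Arjun has a winning move.

Arjun wins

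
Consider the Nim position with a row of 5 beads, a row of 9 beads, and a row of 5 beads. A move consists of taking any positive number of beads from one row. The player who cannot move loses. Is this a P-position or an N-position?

Compute the nim-sum pairwise:
5 ^ 9 = 12
12 ^ 5 = 9
The nim-sum is 9 ≠ 0, so this is an N-position: the player to move can win.

N-position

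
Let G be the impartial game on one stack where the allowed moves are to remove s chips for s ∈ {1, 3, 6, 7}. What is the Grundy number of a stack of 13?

Grundy values for subtraction set {1, 3, 6, 7}:
g(0) = mex{} = 0
g(1) = mex{0} = 1
g(2) = mex{1} = 0
g(3) = mex{0} = 1
g(4) = mex{1} = 0
g(5) = mex{0} = 1
g(6) = mex{0,1} = 2
g(7) = mex{0,1,2} = 3
g(8) = mex{0,1,3} = 2
g(9) = mex{0,1,2} = 3
g(10) = mex{0,1,3} = 2
g(11) = mex{0,1,2} = 3
g(12) = mex{1,2,3} = 0
g(13) = mex{0,2,3} = 1
So g(13) = 1.

1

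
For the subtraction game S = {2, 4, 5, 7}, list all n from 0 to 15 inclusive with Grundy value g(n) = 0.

0, 1, 9, 10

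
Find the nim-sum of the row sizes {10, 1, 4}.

15

Write each in binary and XOR column by column:
  1010  (10)
  0001  (1)
  0100  (4)
  ----
  1111  (15)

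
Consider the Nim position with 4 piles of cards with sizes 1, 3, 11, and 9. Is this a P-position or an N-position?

Nim-sum: 1 ^ 3 ^ 11 ^ 9 = 0.
The nim-sum is 0, so this is a P-position: the player to move is in a losing position under optimal play.

P-position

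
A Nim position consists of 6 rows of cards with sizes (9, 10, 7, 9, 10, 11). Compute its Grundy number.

Compute the nim-sum pairwise:
9 XOR 10 = 3
3 XOR 7 = 4
4 XOR 9 = 13
13 XOR 10 = 7
7 XOR 11 = 12

12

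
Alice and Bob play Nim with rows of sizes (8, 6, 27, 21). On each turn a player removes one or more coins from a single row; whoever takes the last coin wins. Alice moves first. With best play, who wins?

Nim-sum: 8 ⊕ 6 ⊕ 27 ⊕ 21 = 0.
The nim-sum is 0, so this is a P-position: the player to move is in a losing position under optimal play; Alice is about to move from it and so loses — Bob wins.

Bob wins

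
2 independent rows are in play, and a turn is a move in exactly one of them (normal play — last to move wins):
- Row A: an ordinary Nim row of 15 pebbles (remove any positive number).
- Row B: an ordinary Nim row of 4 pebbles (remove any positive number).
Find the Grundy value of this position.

11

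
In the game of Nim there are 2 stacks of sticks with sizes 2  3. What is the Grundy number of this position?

Bitwise XOR of the heap sizes:
  10  (2)
  11  (3)
  --
  01  (1)

1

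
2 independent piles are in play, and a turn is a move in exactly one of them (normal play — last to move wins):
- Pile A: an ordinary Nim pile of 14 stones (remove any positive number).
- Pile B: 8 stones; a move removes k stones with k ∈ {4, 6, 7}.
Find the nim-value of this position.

12

Pile A is a plain Nim pile of size 14, so its Grundy value is 14.
Build the Grundy sequence for pile B with g(k) = mex{g(k−s) : s ∈ {4, 6, 7}, s ≤ k}:
k:     0  1  2  3  4  5  6  7  8
g(k):  0  0  0  0  1  1  1  1  2
So g(8) = 2.
The value of a disjunctive sum is the nim-sum of the parts.
Combined value = 14 XOR 2 = 12.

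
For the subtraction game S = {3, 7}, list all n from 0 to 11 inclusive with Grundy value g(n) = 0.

0, 1, 2, 6, 10, 11

Grundy values for subtraction set {3, 7}:
g(0) = mex{} = 0
g(1) = mex{} = 0
g(2) = mex{} = 0
g(3) = mex{0} = 1
g(4) = mex{0} = 1
g(5) = mex{0} = 1
g(6) = mex{1} = 0
g(7) = mex{0,1} = 2
g(8) = mex{0,1} = 2
g(9) = mex{0} = 1
g(10) = mex{1,2} = 0
g(11) = mex{1,2} = 0
The P-positions (g = 0) in 0..11 are 0, 1, 2, 6, 10, 11.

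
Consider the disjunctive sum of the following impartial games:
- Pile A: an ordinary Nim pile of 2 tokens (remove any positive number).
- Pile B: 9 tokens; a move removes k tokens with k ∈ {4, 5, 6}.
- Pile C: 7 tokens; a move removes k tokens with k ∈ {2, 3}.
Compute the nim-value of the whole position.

Pile A is a plain Nim pile of size 2, so its Grundy value is 2.
For pile B, compute g(0), g(1), … with moves {4, 5, 6}:
g(0) = mex{} = 0
g(1) = mex{} = 0
g(2) = mex{} = 0
g(3) = mex{} = 0
g(4) = mex{0} = 1
g(5) = mex{0} = 1
g(6) = mex{0} = 1
g(7) = mex{0} = 1
g(8) = mex{0,1} = 2
g(9) = mex{0,1} = 2
So g(9) = 2.
Grundy values for pile C (subtraction set {2, 3}):
k:     0  1  2  3  4  5  6  7
g(k):  0  0  1  1  2  0  0  1
So g(7) = 1.
By the Sprague-Grundy theorem, the Grundy value of a sum of independent games is the XOR of the component values.
Combined value = 2 XOR 2 XOR 1 = 1.

1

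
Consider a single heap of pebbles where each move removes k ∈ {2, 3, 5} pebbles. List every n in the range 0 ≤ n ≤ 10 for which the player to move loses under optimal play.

0, 1, 7, 8

Grundy values for subtraction set {2, 3, 5}:
g(0) = mex{} = 0
g(1) = mex{} = 0
g(2) = mex{0} = 1
g(3) = mex{0} = 1
g(4) = mex{0,1} = 2
g(5) = mex{0,1} = 2
g(6) = mex{0,1,2} = 3
g(7) = mex{1,2} = 0
g(8) = mex{1,2,3} = 0
g(9) = mex{0,2,3} = 1
g(10) = mex{0,2} = 1
The P-positions (g = 0) in 0..10 are 0, 1, 7, 8.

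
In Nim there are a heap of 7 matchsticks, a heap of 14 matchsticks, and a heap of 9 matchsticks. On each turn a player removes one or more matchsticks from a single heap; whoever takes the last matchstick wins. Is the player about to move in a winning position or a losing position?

Bitwise XOR of the heap sizes:
  0111  (7)
  1110  (14)
  1001  (9)
  ----
  0000  (0)
The nim-sum is 0, so this is a P-position: the player to move is in a losing position under optimal play.

Losing position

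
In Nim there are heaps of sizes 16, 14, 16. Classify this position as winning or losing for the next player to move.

Compute the nim-sum pairwise:
16 ⊕ 14 = 30
30 ⊕ 16 = 14
The nim-sum is 14 ≠ 0, so this is an N-position: the player to move can win.

Winning position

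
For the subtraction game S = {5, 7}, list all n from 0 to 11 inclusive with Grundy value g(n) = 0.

0, 1, 2, 3, 4

Compute g(0), g(1), … for moves {5, 7}:
k:     0  1  2  3  4  5  6  7  8  9 10 11
g(k):  0  0  0  0  0  1  1  1  1  1  2  2
The P-positions (g = 0) in 0..11 are 0, 1, 2, 3, 4.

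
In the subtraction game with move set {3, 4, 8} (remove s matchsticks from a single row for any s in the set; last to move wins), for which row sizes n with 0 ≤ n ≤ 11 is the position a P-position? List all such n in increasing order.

Compute g(0), g(1), … for moves {3, 4, 8}:
k:     0  1  2  3  4  5  6  7  8  9 10 11
g(k):  0  0  0  1  1  1  2  0  2  3  1  3
The P-positions (g = 0) in 0..11 are 0, 1, 2, 7.

0, 1, 2, 7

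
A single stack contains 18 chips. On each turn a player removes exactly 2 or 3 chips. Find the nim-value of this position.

1

Grundy values for subtraction set {2, 3}:
k:     0  1  2  3  4  5  6  7  8  9 10 11 12 13 14 15 16 17 18
g(k):  0  0  1  1  2  0  0  1  1  2  0  0  1  1  2  0  0  1  1
So g(18) = 1.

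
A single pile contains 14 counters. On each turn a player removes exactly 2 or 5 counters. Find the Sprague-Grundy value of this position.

Compute g(0), g(1), … for moves {2, 5}:
k:     0  1  2  3  4  5  6  7  8  9 10 11 12 13 14
g(k):  0  0  1  1  0  2  1  0  0  1  1  0  2  1  0
So g(14) = 0.

0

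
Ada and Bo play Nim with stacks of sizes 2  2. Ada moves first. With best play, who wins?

Bo wins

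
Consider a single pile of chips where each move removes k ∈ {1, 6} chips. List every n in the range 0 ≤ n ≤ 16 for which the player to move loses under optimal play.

0, 2, 4, 7, 9, 11, 14, 16

Grundy values for subtraction set {1, 6}:
k:     0  1  2  3  4  5  6  7  8  9 10 11 12 13 14 15 16
g(k):  0  1  0  1  0  1  2  0  1  0  1  0  1  2  0  1  0
The P-positions (g = 0) in 0..16 are 0, 2, 4, 7, 9, 11, 14, 16.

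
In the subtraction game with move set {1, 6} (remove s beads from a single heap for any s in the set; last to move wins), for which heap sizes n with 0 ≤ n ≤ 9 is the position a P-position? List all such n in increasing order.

Compute g(0), g(1), … for moves {1, 6}:
g(0) = mex{} = 0
g(1) = mex{0} = 1
g(2) = mex{1} = 0
g(3) = mex{0} = 1
g(4) = mex{1} = 0
g(5) = mex{0} = 1
g(6) = mex{0,1} = 2
g(7) = mex{1,2} = 0
g(8) = mex{0} = 1
g(9) = mex{1} = 0
The P-positions (g = 0) in 0..9 are 0, 2, 4, 7, 9.

0, 2, 4, 7, 9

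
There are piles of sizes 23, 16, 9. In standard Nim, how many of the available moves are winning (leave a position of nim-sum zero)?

Compute the nim-sum pairwise:
23 ^ 16 = 7
7 ^ 9 = 14
The overall nim-sum is X = 14. A pile of size p has a winning move iff p XOR X < p (reduce it to p XOR X).
  23: 23 XOR 14 = 25 ≥ 23 — no move.
  16: 16 XOR 14 = 30 ≥ 16 — no move.
  9: 9 XOR 14 = 7 < 9 — winning move (to 7).
That gives 1 winning move.

1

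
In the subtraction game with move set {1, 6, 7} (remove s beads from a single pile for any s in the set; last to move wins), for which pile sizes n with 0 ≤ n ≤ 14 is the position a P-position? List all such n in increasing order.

0, 2, 4, 12, 14

Compute g(0), g(1), … for moves {1, 6, 7}:
k:     0  1  2  3  4  5  6  7  8  9 10 11 12 13 14
g(k):  0  1  0  1  0  1  2  3  2  3  2  3  0  1  0
The P-positions (g = 0) in 0..14 are 0, 2, 4, 12, 14.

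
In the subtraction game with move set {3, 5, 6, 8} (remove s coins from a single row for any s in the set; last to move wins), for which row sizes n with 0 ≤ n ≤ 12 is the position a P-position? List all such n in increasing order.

Grundy values for subtraction set {3, 5, 6, 8}:
k:     0  1  2  3  4  5  6  7  8  9 10 11 12
g(k):  0  0  0  1  1  1  2  2  2  3  3  0  0
The P-positions (g = 0) in 0..12 are 0, 1, 2, 11, 12.

0, 1, 2, 11, 12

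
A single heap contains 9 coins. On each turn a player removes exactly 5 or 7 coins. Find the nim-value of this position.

Build the Grundy sequence with g(k) = mex{g(k−s) : s ∈ {5, 7}, s ≤ k}:
k:     0  1  2  3  4  5  6  7  8  9
g(k):  0  0  0  0  0  1  1  1  1  1
So g(9) = 1.

1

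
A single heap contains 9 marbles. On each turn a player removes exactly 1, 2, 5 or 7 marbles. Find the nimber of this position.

0

Build the Grundy sequence with g(k) = mex{g(k−s) : s ∈ {1, 2, 5, 7}, s ≤ k}:
g(0) = mex{} = 0
g(1) = mex{0} = 1
g(2) = mex{0,1} = 2
g(3) = mex{1,2} = 0
g(4) = mex{0,2} = 1
g(5) = mex{0,1} = 2
g(6) = mex{1,2} = 0
g(7) = mex{0,2} = 1
g(8) = mex{0,1} = 2
g(9) = mex{1,2} = 0
So g(9) = 0.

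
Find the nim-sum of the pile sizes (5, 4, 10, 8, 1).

Compute the nim-sum pairwise:
5 XOR 4 = 1
1 XOR 10 = 11
11 XOR 8 = 3
3 XOR 1 = 2

2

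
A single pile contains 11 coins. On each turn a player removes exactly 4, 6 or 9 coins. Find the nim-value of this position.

2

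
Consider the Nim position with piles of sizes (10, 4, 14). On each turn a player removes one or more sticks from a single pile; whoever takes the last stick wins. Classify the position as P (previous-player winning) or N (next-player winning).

P-position

In binary:
  1010  (10)
  0100  (4)
  1110  (14)
  ----
  0000  (0)
The nim-sum is 0, so this is a P-position: the player to move is in a losing position under optimal play.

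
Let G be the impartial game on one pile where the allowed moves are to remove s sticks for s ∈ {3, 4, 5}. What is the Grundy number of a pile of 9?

Compute g(0), g(1), … for moves {3, 4, 5}:
k:     0  1  2  3  4  5  6  7  8  9
g(k):  0  0  0  1  1  1  2  2  0  0
So g(9) = 0.

0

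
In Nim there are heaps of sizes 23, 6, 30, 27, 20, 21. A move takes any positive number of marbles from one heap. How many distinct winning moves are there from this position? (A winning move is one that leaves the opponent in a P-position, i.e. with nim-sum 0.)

5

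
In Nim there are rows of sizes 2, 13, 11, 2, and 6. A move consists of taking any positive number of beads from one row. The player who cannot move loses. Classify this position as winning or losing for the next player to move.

Losing position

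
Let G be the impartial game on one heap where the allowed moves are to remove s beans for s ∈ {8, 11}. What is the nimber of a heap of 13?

Compute g(0), g(1), … for moves {8, 11}:
g(0) = mex{} = 0
g(1) = mex{} = 0
g(2) = mex{} = 0
g(3) = mex{} = 0
g(4) = mex{} = 0
g(5) = mex{} = 0
g(6) = mex{} = 0
g(7) = mex{} = 0
g(8) = mex{0} = 1
g(9) = mex{0} = 1
g(10) = mex{0} = 1
g(11) = mex{0} = 1
g(12) = mex{0} = 1
g(13) = mex{0} = 1
So g(13) = 1.

1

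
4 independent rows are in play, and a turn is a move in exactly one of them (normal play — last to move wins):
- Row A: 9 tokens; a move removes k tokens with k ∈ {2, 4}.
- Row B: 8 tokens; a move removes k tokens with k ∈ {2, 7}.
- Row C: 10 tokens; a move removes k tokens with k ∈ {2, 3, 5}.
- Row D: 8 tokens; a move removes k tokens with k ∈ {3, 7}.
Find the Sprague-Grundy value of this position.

Build the Grundy sequence for row A with g(k) = mex{g(k−s) : s ∈ {2, 4}, s ≤ k}:
g(0) = mex{} = 0
g(1) = mex{} = 0
g(2) = mex{0} = 1
g(3) = mex{0} = 1
g(4) = mex{0,1} = 2
g(5) = mex{0,1} = 2
g(6) = mex{1,2} = 0
g(7) = mex{1,2} = 0
g(8) = mex{0,2} = 1
g(9) = mex{0,2} = 1
So g(9) = 1.
Grundy values for row B (subtraction set {2, 7}):
g(0) = mex{} = 0
g(1) = mex{} = 0
g(2) = mex{0} = 1
g(3) = mex{0} = 1
g(4) = mex{1} = 0
g(5) = mex{1} = 0
g(6) = mex{0} = 1
g(7) = mex{0} = 1
g(8) = mex{0,1} = 2
So g(8) = 2.
For row C, compute g(0), g(1), … with moves {2, 3, 5}:
g(0) = mex{} = 0
g(1) = mex{} = 0
g(2) = mex{0} = 1
g(3) = mex{0} = 1
g(4) = mex{0,1} = 2
g(5) = mex{0,1} = 2
g(6) = mex{0,1,2} = 3
g(7) = mex{1,2} = 0
g(8) = mex{1,2,3} = 0
g(9) = mex{0,2,3} = 1
g(10) = mex{0,2} = 1
So g(10) = 1.
Grundy values for row D (subtraction set {3, 7}):
k:     0  1  2  3  4  5  6  7  8
g(k):  0  0  0  1  1  1  0  2  2
So g(8) = 2.
By the Sprague-Grundy theorem, the Grundy value of a sum of independent games is the XOR of the component values.
Combined value = 1 ⊕ 2 ⊕ 1 ⊕ 2 = 0.

0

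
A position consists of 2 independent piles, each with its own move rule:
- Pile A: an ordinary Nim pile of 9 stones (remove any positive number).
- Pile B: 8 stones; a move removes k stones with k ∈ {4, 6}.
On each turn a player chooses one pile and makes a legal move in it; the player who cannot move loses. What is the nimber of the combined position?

11

Pile A is a plain Nim pile of size 9, so its Grundy value is 9.
Grundy values for pile B (subtraction set {4, 6}):
k:     0  1  2  3  4  5  6  7  8
g(k):  0  0  0  0  1  1  1  1  2
So g(8) = 2.
By the Sprague-Grundy theorem, the Grundy value of a sum of independent games is the XOR of the component values.
Combined value = 9 ⊕ 2 = 11.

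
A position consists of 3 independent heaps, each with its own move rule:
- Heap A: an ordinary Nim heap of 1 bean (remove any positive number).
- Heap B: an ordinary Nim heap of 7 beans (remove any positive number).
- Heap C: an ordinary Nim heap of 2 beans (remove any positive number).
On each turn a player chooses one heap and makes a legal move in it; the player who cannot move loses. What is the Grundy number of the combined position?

4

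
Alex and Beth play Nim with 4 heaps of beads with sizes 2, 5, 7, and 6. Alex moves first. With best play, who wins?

Alex wins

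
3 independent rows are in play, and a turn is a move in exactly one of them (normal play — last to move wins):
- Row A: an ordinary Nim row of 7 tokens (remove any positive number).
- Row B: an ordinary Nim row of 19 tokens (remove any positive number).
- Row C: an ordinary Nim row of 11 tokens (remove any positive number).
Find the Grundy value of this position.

31

Row A is a plain Nim row of size 7, so its Grundy value is 7.
Row B is a plain Nim row of size 19, so its Grundy value is 19.
Row C is a plain Nim row of size 11, so its Grundy value is 11.
By the Sprague-Grundy theorem, the Grundy value of a sum of independent games is the XOR of the component values.
Combined value = 7 XOR 19 XOR 11 = 31.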